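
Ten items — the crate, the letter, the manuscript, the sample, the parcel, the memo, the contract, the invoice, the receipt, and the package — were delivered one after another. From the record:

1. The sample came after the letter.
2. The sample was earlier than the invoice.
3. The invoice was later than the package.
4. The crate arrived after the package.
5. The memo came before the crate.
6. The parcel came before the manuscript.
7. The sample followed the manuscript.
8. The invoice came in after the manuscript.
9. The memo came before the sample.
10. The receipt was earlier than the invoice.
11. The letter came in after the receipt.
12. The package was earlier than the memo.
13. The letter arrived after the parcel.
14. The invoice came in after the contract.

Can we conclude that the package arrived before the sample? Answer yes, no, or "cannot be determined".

Chain the constraints: the package → the memo → the sample. Each link is directly stated, so the package comes before the sample.

yes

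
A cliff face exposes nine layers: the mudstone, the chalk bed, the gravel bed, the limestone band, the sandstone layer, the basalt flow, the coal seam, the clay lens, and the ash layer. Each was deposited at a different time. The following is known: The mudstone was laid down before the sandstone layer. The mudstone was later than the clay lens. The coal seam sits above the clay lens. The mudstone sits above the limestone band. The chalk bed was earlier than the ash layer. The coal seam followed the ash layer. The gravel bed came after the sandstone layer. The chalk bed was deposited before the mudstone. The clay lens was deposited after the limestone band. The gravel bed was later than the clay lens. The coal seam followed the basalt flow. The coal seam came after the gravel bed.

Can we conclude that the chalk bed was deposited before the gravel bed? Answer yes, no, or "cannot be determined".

Chain the constraints: the chalk bed → the mudstone → the sandstone layer → the gravel bed. Each link is directly stated, so the chalk bed comes before the gravel bed.

yes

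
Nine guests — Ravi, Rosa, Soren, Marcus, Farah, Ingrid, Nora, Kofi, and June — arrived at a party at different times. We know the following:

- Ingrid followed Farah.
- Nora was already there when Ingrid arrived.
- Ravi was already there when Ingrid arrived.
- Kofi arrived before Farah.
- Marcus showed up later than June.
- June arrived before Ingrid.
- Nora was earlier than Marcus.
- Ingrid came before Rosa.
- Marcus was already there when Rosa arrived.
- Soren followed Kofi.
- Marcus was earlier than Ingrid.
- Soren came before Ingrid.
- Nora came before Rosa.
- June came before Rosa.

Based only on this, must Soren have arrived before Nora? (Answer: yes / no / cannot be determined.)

No chain of stated constraints runs from Soren to Nora, and none runs from Nora to Soren either.
So the relative order of Soren and Nora is not fixed by the given facts.

cannot be determined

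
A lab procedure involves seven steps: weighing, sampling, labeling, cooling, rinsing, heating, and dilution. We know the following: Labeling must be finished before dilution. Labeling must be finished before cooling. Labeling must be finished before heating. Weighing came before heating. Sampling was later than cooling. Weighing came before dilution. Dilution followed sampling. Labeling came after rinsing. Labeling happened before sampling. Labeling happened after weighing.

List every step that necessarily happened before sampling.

cooling, labeling, rinsing, weighing

Directly stated before sampling: cooling and labeling.
Rinsing reaches sampling via rinsing → labeling → sampling.
Weighing reaches sampling via weighing → labeling → sampling.
No chain forces dilution (or any of the others) ahead of sampling.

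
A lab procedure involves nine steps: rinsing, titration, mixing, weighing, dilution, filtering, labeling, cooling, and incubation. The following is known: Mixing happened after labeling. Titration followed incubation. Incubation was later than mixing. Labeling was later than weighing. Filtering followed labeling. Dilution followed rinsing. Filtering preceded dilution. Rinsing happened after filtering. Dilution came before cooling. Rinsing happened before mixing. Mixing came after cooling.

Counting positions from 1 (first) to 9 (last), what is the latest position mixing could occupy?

Mixing must come before incubation and titration — 2 steps forced after it.
Everything else can be placed before mixing in some valid order, so mixing can sit as late as position 9 − 2 = 7.

7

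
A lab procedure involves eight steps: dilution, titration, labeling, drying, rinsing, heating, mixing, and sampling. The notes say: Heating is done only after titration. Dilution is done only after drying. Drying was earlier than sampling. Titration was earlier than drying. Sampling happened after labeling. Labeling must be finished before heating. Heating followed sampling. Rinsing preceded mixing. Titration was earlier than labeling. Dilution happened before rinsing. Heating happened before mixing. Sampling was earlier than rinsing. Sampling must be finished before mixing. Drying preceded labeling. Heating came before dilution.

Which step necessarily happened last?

Every other step has a chain of constraints placing it before mixing, so mixing is last.

mixing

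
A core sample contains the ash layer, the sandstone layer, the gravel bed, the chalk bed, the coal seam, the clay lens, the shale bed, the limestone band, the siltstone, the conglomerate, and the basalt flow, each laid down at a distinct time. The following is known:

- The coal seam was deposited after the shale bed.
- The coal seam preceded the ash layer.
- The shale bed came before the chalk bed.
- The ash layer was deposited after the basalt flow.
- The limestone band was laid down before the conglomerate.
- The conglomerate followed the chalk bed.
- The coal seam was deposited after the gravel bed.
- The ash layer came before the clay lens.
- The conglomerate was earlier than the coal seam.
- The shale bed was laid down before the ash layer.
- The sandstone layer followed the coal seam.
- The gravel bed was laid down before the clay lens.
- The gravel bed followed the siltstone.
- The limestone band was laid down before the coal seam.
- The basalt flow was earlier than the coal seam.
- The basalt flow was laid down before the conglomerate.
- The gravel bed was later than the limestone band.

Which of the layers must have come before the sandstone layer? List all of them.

Directly stated before the sandstone layer: the coal seam.
The basalt flow reaches the sandstone layer via the basalt flow → the coal seam → the sandstone layer.
The chalk bed reaches the sandstone layer via the chalk bed → the conglomerate → the coal seam → the sandstone layer.
The conglomerate reaches the sandstone layer via the conglomerate → the coal seam → the sandstone layer.
Likewise the gravel bed, the limestone band, the shale bed, and the siltstone each reach the sandstone layer by chaining the stated constraints.
No chain forces the clay lens (or any of the others) ahead of the sandstone layer.

the basalt flow, the chalk bed, the coal seam, the conglomerate, the gravel bed, the limestone band, the shale bed, the siltstone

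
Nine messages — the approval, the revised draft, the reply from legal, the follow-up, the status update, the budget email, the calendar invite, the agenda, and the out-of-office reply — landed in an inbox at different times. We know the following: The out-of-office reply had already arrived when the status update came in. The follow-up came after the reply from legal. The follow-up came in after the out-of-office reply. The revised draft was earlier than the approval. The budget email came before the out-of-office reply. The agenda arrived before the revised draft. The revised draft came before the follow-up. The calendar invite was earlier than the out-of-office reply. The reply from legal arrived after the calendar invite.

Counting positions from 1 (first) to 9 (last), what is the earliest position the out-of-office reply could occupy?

The budget email and the calendar invite must both come before the out-of-office reply — 2 forced predecessors.
Nothing else is forced ahead of the out-of-office reply, so its earliest slot is position 2 + 1 = 3.

3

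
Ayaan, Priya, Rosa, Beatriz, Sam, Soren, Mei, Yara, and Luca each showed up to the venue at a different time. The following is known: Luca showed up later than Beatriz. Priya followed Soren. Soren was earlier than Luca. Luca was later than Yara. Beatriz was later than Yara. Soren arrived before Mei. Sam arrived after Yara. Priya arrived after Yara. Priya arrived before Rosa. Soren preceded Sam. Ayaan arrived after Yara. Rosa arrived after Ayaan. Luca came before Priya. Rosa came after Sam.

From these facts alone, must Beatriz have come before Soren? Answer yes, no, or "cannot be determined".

cannot be determined

No chain of stated constraints runs from Beatriz to Soren, and none runs from Soren to Beatriz either.
So the relative order of Beatriz and Soren is not fixed by the given facts.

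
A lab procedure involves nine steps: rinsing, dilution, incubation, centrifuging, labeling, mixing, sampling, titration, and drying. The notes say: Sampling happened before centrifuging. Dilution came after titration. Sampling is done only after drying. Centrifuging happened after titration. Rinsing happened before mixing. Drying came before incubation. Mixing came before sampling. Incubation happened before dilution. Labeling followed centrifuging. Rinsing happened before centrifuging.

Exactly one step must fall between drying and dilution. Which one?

Tracing the constraints gives drying → incubation → dilution, so incubation sits after drying and before dilution.
No other step is forced both after drying and before dilution.

incubation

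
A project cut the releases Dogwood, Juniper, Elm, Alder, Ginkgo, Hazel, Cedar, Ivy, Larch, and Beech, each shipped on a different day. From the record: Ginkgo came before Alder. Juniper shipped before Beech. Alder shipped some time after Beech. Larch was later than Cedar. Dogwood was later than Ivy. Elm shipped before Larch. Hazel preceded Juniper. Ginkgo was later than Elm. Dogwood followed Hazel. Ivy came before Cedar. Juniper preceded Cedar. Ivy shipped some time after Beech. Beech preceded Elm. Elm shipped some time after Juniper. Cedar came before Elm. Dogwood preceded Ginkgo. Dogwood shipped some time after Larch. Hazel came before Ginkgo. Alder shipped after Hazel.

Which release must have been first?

Hazel has a chain of constraints placing it before every other release, so Hazel must be first.

Hazel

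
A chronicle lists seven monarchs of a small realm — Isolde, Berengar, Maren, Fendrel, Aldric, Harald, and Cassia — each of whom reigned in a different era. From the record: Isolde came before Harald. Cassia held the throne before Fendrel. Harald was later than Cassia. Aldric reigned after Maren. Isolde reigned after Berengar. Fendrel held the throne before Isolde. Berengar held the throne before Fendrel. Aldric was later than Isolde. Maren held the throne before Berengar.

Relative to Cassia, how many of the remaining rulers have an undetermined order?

Forced after Cassia: Aldric, Fendrel, Harald, and Isolde.
That leaves Berengar and Maren with no forced order relative to Cassia — 2.

2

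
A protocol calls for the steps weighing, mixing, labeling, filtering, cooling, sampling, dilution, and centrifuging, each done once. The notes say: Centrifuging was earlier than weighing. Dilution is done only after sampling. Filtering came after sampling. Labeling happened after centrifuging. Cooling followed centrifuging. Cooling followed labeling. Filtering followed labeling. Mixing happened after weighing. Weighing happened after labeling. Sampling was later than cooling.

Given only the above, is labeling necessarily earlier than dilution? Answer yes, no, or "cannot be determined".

yes

Chain the constraints: labeling → cooling → sampling → dilution. Each link is directly stated, so labeling comes before dilution.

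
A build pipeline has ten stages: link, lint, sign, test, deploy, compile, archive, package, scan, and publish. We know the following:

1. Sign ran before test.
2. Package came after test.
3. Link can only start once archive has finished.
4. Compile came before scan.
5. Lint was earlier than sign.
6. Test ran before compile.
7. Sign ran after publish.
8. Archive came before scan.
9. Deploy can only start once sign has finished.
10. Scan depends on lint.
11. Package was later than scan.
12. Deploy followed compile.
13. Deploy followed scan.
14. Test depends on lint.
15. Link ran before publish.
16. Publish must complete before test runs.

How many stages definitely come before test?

Directly stated before test: lint, publish, and sign.
Archive reaches test via archive → link → publish → test.
Link reaches test via link → publish → test.
That's archive, link, lint, publish, and sign — 5 in all.

5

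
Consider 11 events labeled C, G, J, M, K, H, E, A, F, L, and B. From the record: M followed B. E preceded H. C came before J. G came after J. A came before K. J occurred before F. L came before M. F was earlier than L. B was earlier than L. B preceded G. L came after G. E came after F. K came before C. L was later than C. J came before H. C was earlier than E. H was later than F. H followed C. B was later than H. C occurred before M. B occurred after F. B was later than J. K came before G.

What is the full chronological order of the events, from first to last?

The constraints fix every adjacent pair, so only one ordering works:
A → K → C → J → F → E → H → B → G → L → M.

A, K, C, J, F, E, H, B, G, L, M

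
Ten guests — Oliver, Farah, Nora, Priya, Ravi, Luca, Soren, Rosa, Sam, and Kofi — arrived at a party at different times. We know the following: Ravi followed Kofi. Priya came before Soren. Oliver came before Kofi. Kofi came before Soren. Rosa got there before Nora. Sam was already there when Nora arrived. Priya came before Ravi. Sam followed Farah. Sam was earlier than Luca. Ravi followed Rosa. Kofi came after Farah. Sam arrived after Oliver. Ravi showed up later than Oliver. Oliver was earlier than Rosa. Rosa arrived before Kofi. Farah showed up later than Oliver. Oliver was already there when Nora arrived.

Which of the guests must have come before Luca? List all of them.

Directly stated before Luca: Sam.
Farah reaches Luca via Farah → Sam → Luca.
Oliver reaches Luca via Oliver → Sam → Luca.
No chain forces Ravi (or any of the others) ahead of Luca.

Farah, Oliver, Sam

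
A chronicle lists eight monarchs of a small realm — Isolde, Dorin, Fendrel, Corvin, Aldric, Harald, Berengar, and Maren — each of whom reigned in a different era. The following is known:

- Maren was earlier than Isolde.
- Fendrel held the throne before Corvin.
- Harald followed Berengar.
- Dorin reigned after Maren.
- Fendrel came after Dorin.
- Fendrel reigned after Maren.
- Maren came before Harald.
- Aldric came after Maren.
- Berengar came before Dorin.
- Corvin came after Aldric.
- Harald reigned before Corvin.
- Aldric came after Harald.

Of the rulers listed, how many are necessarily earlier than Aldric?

Directly stated before Aldric: Harald and Maren.
Berengar reaches Aldric via Berengar → Harald → Aldric.
No chain forces Fendrel (or any of the others) ahead of Aldric.
That's Berengar, Harald, and Maren — 3 in all.

3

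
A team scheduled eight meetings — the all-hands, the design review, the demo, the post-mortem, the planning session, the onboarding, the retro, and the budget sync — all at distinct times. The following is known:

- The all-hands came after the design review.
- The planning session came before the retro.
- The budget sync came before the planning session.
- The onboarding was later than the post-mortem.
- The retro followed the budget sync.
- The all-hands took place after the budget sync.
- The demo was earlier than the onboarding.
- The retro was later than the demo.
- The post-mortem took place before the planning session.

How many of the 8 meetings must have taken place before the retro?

Directly stated before the retro: the budget sync, the demo, and the planning session.
The post-mortem reaches the retro via the post-mortem → the planning session → the retro.
That's the budget sync, the demo, the planning session, and the post-mortem — 4 in all.

4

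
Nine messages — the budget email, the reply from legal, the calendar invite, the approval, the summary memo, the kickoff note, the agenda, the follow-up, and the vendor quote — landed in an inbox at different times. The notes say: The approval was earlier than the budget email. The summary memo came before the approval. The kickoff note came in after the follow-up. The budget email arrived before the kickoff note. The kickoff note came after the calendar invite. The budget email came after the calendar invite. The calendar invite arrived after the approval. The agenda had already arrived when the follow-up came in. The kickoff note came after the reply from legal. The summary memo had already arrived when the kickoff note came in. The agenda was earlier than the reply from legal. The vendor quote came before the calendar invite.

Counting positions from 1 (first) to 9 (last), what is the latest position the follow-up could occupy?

The follow-up must come before the kickoff note — 1 message forced after it.
Everything else can be placed before the follow-up in some valid order, so the follow-up can sit as late as position 9 − 1 = 8.

8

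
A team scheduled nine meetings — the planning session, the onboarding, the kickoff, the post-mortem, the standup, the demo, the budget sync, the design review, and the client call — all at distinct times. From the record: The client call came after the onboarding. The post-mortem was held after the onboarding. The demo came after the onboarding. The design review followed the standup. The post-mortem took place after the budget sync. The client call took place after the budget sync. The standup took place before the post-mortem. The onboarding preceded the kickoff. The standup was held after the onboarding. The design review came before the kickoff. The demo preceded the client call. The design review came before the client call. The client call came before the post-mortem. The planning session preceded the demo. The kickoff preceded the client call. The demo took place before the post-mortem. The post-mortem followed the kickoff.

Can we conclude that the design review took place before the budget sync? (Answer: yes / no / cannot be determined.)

No chain of stated constraints runs from the design review to the budget sync, and none runs from the budget sync to the design review either.
So the relative order of the design review and the budget sync is not fixed by the given facts.

cannot be determined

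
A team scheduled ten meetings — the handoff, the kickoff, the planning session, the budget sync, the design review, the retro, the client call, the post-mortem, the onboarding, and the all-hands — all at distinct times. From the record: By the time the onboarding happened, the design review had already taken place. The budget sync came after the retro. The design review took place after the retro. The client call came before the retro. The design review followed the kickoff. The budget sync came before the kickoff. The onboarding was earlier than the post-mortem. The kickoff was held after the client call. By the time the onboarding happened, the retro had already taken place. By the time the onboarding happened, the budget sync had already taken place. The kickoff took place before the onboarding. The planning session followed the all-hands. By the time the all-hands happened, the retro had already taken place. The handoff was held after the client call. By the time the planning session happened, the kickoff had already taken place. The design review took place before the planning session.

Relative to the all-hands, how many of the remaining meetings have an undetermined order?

Forced before the all-hands: the client call and the retro; forced after the all-hands: the planning session.
That leaves the budget sync, the design review, the handoff, the kickoff, the onboarding, and the post-mortem with no forced order relative to the all-hands — 6.

6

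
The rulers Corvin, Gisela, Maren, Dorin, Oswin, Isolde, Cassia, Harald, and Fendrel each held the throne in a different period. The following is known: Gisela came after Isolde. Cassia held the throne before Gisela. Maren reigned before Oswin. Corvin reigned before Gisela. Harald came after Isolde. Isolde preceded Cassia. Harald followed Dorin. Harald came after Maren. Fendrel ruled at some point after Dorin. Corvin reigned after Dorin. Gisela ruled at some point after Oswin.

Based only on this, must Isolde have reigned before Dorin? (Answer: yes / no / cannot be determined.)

cannot be determined

No chain of stated constraints runs from Isolde to Dorin, and none runs from Dorin to Isolde either.
So the relative order of Isolde and Dorin is not fixed by the given facts.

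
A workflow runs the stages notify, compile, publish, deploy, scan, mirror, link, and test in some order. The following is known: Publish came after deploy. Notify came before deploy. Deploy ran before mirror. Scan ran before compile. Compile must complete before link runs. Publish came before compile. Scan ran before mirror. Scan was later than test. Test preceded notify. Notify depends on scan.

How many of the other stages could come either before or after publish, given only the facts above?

1

Forced before publish: deploy, notify, scan, and test; forced after publish: compile and link.
That leaves mirror with no forced order relative to publish — 1.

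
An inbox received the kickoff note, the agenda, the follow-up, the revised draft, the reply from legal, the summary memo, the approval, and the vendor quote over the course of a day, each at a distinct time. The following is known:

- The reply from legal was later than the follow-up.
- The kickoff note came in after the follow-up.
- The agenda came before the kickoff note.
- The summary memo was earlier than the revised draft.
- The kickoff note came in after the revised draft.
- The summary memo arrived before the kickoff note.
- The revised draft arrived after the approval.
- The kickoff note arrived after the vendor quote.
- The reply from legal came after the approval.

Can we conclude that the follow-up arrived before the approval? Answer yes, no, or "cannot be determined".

No chain of stated constraints runs from the follow-up to the approval, and none runs from the approval to the follow-up either.
So the relative order of the follow-up and the approval is not fixed by the given facts.

cannot be determined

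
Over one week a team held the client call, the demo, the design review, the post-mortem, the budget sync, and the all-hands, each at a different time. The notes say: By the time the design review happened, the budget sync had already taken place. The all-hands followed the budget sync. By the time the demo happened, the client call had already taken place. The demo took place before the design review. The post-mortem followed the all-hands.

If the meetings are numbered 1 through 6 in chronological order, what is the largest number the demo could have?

The demo must come before the design review — 1 meeting forced after it.
Everything else can be placed before the demo in some valid order, so the demo can sit as late as position 6 − 1 = 5.

5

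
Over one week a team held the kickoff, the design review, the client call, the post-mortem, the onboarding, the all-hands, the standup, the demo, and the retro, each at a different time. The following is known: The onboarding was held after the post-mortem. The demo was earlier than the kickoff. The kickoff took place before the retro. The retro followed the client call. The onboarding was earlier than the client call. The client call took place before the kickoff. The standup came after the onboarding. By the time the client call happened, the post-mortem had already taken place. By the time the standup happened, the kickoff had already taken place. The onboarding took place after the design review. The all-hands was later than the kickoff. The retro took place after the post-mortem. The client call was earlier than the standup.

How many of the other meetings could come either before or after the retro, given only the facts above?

2

Forced before the retro: the client call, the demo, the design review, the kickoff, the onboarding, and the post-mortem.
That leaves the all-hands and the standup with no forced order relative to the retro — 2.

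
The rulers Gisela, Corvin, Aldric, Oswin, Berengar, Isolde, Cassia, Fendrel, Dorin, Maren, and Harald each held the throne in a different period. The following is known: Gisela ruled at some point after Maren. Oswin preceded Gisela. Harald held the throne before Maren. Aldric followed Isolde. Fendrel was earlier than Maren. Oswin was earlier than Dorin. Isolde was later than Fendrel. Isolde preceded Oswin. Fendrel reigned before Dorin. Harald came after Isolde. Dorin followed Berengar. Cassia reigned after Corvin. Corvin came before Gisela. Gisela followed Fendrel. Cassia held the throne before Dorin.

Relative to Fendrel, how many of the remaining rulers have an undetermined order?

Forced after Fendrel: Aldric, Dorin, Gisela, Harald, Isolde, Maren, and Oswin.
That leaves Berengar, Cassia, and Corvin with no forced order relative to Fendrel — 3.

3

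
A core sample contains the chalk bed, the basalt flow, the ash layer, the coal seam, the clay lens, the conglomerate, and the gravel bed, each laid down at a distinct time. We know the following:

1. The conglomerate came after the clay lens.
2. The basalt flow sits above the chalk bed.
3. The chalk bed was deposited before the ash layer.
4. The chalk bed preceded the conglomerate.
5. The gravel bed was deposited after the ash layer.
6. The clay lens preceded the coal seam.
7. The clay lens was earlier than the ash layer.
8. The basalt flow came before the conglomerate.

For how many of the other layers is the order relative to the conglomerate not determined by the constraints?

Forced before the conglomerate: the basalt flow, the chalk bed, and the clay lens.
That leaves the ash layer, the coal seam, and the gravel bed with no forced order relative to the conglomerate — 3.

3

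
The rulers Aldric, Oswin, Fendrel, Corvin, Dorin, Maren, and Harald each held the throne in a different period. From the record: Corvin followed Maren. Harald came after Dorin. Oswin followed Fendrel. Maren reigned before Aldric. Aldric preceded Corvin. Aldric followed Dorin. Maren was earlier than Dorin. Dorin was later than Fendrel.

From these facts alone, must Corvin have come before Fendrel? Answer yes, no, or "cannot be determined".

no

Tracing the constraints gives Fendrel → Dorin → Aldric → Corvin, so Fendrel must come before Corvin.
That means Corvin cannot be before Fendrel.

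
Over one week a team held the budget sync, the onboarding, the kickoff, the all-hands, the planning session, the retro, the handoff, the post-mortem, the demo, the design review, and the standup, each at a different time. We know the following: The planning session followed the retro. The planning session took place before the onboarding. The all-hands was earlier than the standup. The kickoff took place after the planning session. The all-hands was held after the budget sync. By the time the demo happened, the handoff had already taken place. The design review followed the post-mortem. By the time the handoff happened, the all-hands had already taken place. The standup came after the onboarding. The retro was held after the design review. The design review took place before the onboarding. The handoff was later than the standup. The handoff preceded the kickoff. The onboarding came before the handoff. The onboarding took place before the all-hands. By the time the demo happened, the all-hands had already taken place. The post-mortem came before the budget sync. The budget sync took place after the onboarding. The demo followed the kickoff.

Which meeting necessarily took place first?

the post-mortem

The post-mortem has a chain of constraints placing it before every other meeting, so the post-mortem must be first.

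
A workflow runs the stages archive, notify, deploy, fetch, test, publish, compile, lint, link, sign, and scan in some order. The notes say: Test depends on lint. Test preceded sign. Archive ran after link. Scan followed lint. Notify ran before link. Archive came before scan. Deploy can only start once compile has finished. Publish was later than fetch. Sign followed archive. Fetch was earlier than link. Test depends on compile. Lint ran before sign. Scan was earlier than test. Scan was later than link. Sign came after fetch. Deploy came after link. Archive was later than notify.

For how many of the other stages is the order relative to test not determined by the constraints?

Forced before test: archive, compile, fetch, link, lint, notify, and scan; forced after test: sign.
That leaves deploy and publish with no forced order relative to test — 2.

2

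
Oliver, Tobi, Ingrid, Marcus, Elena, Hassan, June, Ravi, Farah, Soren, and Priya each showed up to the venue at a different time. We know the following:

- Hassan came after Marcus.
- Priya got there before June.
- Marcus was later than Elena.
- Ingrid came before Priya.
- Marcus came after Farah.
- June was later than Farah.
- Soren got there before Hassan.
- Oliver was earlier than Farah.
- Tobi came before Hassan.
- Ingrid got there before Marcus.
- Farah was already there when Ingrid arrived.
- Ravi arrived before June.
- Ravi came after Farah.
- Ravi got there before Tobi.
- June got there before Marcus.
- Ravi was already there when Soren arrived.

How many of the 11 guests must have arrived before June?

Directly stated before June: Farah, Priya, and Ravi.
Ingrid reaches June via Ingrid → Priya → June.
Oliver reaches June via Oliver → Farah → June.
That's Farah, Ingrid, Oliver, Priya, and Ravi — 5 in all.

5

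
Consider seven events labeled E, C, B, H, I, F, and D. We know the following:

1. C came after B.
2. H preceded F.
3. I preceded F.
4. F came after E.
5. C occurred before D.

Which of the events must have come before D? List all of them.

Directly stated before D: C.
B reaches D via B → C → D.
No chain forces I (or any of the others) ahead of D.

B, C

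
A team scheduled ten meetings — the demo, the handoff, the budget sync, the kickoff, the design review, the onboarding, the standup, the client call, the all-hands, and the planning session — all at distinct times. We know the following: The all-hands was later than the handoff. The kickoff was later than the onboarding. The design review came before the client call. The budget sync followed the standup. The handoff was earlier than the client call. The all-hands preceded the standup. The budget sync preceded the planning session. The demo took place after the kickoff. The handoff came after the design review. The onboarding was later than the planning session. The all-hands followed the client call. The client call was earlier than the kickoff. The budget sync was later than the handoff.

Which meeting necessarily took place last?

the demo

Every other meeting has a chain of constraints placing it before the demo, so the demo is last.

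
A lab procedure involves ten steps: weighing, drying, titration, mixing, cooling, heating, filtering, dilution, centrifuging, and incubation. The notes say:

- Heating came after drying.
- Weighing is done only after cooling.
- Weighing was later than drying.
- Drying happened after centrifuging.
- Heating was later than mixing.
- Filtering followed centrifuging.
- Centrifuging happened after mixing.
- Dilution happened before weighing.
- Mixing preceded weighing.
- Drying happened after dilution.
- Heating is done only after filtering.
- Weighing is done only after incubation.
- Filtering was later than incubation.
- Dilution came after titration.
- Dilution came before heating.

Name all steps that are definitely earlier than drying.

centrifuging, dilution, mixing, titration

Directly stated before drying: centrifuging and dilution.
Mixing reaches drying via mixing → centrifuging → drying.
Titration reaches drying via titration → dilution → drying.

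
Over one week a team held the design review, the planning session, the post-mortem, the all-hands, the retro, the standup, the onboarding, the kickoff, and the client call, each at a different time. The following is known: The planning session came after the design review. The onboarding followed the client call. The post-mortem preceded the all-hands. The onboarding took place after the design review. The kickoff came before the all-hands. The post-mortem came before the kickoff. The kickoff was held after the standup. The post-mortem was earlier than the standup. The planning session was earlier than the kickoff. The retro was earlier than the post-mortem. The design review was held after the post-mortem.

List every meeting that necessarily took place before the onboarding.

the client call, the design review, the post-mortem, the retro

Directly stated before the onboarding: the client call and the design review.
The post-mortem reaches the onboarding via the post-mortem → the design review → the onboarding.
The retro reaches the onboarding via the retro → the post-mortem → the design review → the onboarding.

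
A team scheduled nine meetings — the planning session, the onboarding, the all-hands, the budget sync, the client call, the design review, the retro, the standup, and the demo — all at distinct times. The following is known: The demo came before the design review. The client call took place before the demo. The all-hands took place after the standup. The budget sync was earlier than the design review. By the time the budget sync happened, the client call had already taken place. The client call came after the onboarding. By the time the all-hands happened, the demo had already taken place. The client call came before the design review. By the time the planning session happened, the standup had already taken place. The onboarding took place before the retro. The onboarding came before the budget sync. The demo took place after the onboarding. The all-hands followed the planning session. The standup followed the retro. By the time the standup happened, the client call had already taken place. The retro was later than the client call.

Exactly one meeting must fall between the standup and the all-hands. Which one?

the planning session

Tracing the constraints gives the standup → the planning session → the all-hands, so the planning session sits after the standup and before the all-hands.
No other meeting is forced both after the standup and before the all-hands.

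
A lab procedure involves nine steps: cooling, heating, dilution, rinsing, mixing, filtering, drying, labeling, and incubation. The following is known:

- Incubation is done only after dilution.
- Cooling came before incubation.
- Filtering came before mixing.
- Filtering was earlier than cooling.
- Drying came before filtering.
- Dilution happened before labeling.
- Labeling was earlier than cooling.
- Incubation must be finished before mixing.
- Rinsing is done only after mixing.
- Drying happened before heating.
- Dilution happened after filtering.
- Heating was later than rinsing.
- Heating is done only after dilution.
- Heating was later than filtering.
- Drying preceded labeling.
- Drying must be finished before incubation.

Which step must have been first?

Drying has a chain of constraints placing it before every other step, so drying must be first.

drying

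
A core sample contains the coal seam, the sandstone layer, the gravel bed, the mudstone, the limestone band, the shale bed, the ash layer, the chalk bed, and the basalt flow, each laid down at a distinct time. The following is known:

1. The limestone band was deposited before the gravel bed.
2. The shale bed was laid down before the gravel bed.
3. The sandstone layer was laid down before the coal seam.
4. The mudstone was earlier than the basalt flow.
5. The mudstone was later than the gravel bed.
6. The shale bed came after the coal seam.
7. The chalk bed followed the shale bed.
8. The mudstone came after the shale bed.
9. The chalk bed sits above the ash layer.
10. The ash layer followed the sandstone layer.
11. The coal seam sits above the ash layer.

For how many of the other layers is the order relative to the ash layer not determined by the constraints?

1

Forced before the ash layer: the sandstone layer; forced after the ash layer: the basalt flow, the chalk bed, the coal seam, the gravel bed, the mudstone, and the shale bed.
That leaves the limestone band with no forced order relative to the ash layer — 1.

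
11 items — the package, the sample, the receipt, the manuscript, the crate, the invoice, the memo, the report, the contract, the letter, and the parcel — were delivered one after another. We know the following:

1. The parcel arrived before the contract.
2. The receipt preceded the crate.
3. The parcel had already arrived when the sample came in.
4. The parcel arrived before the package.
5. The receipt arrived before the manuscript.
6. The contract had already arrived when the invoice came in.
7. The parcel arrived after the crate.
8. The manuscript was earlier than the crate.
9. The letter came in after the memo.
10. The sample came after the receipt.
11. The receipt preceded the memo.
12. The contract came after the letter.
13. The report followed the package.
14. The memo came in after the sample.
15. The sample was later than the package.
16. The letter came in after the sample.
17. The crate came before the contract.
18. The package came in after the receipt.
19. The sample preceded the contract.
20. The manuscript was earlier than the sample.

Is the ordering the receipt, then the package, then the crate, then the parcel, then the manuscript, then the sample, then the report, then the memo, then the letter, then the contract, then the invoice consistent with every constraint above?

no

The constraints require the parcel before the package, but in the proposed sequence the package appears ahead of the parcel. That one violation is enough.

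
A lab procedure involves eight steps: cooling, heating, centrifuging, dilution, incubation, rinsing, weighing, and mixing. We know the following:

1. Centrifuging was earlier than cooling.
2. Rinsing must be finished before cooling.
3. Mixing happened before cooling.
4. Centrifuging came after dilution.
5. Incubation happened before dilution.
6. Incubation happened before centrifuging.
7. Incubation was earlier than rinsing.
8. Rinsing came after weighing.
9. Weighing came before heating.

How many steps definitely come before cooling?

Directly stated before cooling: centrifuging, mixing, and rinsing.
Dilution reaches cooling via dilution → centrifuging → cooling.
Incubation reaches cooling via incubation → rinsing → cooling.
Weighing reaches cooling via weighing → rinsing → cooling.
No chain forces heating ahead of cooling.
That's centrifuging, dilution, incubation, mixing, rinsing, and weighing — 6 in all.

6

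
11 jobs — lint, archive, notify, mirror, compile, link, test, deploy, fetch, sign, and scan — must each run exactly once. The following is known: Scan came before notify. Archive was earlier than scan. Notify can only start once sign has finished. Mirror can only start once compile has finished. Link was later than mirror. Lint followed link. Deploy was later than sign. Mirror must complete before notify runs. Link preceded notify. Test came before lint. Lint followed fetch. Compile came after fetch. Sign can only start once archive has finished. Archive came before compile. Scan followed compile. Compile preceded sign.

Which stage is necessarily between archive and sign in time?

compile

Tracing the constraints gives archive → compile → sign, so compile sits after archive and before sign.
No other stage is forced both after archive and before sign.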